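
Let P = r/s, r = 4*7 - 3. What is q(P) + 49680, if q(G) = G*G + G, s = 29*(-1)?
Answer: 41780780/841 ≈ 49680.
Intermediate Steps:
r = 25 (r = 28 - 3 = 25)
s = -29
P = -25/29 (P = 25/(-29) = 25*(-1/29) = -25/29 ≈ -0.86207)
q(G) = G + G² (q(G) = G² + G = G + G²)
q(P) + 49680 = -25*(1 - 25/29)/29 + 49680 = -25/29*4/29 + 49680 = -100/841 + 49680 = 41780780/841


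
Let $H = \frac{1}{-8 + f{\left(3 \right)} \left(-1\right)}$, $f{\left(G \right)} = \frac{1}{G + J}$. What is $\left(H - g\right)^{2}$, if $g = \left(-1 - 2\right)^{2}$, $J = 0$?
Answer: $\frac{51984}{625} \approx 83.174$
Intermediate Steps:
$f{\left(G \right)} = \frac{1}{G}$ ($f{\left(G \right)} = \frac{1}{G + 0} = \frac{1}{G}$)
$g = 9$ ($g = \left(-3\right)^{2} = 9$)
$H = - \frac{3}{25}$ ($H = \frac{1}{-8 + \frac{1}{3} \left(-1\right)} = \frac{1}{-8 - \frac{1}{3}} = \frac{1}{- \frac{25}{3}} = - \frac{3}{25} \approx -0.12$)
$\left(H - g\right)^{2} = \left(- \frac{3}{25} - 9\right)^{2} = \left(- \frac{228}{25}\right)^{2} = \frac{51984}{625}$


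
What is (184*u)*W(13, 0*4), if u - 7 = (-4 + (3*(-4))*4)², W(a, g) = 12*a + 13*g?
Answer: 77816544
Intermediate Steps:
u = 2711 (u = 7 + (-4 + (3*(-4))*4)² = 7 + (-4 - 12*4)² = 7 + (-4 - 48)² = 7 + (-52)² = 7 + 2704 = 2711)
(184*u)*W(13, 0*4) = (184*2711)*(12*13 + 13*(0*4)) = 498824*(156 + 13*0) = 498824*(156 + 0) = 498824*156 = 77816544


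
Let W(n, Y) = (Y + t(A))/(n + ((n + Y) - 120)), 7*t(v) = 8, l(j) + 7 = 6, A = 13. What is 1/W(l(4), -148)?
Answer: 945/514 ≈ 1.8385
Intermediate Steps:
l(j) = -1 (l(j) = -7 + 6 = -1)
t(v) = 8/7 (t(v) = (⅐)*8 = 8/7)
W(n, Y) = (8/7 + Y)/(-120 + Y + 2*n) (W(n, Y) = (Y + 8/7)/(n + ((n + Y) - 120)) = (8/7 + Y)/(n + ((Y + n) - 120)) = (8/7 + Y)/(n + (-120 + Y + n)) = (8/7 + Y)/(-120 + Y + 2*n))
1/W(l(4), -148) = 1/((8/7 - 148)/(-120 - 148 + 2*(-1))) = 1/(-1028/7/(-120 - 148 - 2)) = 1/(-1028/7/(-270)) = 1/(-1/270*(-1028/7)) = 1/(514/945) = 945/514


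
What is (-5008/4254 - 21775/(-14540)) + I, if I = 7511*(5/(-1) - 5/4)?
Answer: -145179973261/3092658 ≈ -46943.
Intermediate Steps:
I = -187775/4 (I = 7511*(5*(-1) - 5*1/4) = 7511*(-5 - 5/4) = 7511*(-25/4) = -187775/4 ≈ -46944.)
(-5008/4254 - 21775/(-14540)) + I = (-5008/4254 - 21775/(-14540)) - 187775/4 = (-5008*1/4254 - 21775*(-1/14540)) - 187775/4 = (-2504/2127 + 4355/2908) - 187775/4 = 1981453/6185316 - 187775/4 = -145179973261/3092658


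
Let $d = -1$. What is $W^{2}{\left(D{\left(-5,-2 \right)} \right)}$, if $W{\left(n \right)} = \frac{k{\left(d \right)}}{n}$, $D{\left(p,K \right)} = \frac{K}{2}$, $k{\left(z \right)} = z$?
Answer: $1$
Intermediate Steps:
$D{\left(p,K \right)} = \frac{K}{2}$ ($D{\left(p,K \right)} = K \frac{1}{2} = \frac{K}{2}$)
$W{\left(n \right)} = - \frac{1}{n}$
$W^{2}{\left(D{\left(-5,-2 \right)} \right)} = \left(- \frac{1}{\frac{1}{2} \left(-2\right)}\right)^{2} = \left(- \frac{1}{-1}\right)^{2} = \left(\left(-1\right) \left(-1\right)\right)^{2} = 1^{2} = 1$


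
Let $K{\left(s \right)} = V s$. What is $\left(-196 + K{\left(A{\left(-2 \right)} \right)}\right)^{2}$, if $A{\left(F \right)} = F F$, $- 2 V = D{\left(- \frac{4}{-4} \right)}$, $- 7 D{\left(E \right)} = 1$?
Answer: $\frac{1876900}{49} \approx 38304.0$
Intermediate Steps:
$D{\left(E \right)} = - \frac{1}{7}$ ($D{\left(E \right)} = \left(- \frac{1}{7}\right) 1 = - \frac{1}{7}$)
$V = \frac{1}{14}$ ($V = \left(- \frac{1}{2}\right) \left(- \frac{1}{7}\right) = \frac{1}{14} \approx 0.071429$)
$A{\left(F \right)} = F^{2}$
$K{\left(s \right)} = \frac{s}{14}$
$\left(-196 + K{\left(A{\left(-2 \right)} \right)}\right)^{2} = \left(-196 + \frac{\left(-2\right)^{2}}{14}\right)^{2} = \left(-196 + \frac{1}{14} \cdot 4\right)^{2} = \left(-196 + \frac{2}{7}\right)^{2} = \left(- \frac{1370}{7}\right)^{2} = \frac{1876900}{49}$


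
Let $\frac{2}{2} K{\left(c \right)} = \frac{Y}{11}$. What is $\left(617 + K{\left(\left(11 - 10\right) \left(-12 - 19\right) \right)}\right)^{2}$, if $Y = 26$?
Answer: $\frac{46416969}{121} \approx 3.8361 \cdot 10^{5}$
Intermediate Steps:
$K{\left(c \right)} = \frac{26}{11}$
$\left(617 + K{\left(\left(11 - 10\right) \left(-12 - 19\right) \right)}\right)^{2} = \left(617 + \frac{26}{11}\right)^{2} = \left(\frac{6813}{11}\right)^{2} = \frac{46416969}{121}$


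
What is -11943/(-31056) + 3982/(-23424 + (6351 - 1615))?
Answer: 1036727/6045568 ≈ 0.17149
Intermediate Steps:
-11943/(-31056) + 3982/(-23424 + (6351 - 1615)) = -11943*(-1/31056) + 3982/(-23424 + 4736) = 3981/10352 + 3982/(-18688) = 3981/10352 + 3982*(-1/18688) = 3981/10352 - 1991/9344 = 1036727/6045568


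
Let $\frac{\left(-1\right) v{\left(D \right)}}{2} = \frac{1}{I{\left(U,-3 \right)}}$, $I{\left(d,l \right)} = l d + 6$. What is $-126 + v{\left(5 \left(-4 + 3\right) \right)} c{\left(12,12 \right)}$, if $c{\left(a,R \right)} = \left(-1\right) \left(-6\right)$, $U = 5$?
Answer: $- \frac{374}{3} \approx -124.67$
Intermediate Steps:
$I{\left(d,l \right)} = 6 + d l$ ($I{\left(d,l \right)} = d l + 6 = 6 + d l$)
$c{\left(a,R \right)} = 6$
$v{\left(D \right)} = \frac{2}{9}$ ($v{\left(D \right)} = - \frac{2}{6 + 5 \left(-3\right)} = - \frac{2}{6 - 15} = - \frac{2}{-9} = \left(-2\right) \left(- \frac{1}{9}\right) = \frac{2}{9}$)
$-126 + v{\left(5 \left(-4 + 3\right) \right)} c{\left(12,12 \right)} = -126 + \frac{2}{9} \cdot 6 = -126 + \frac{4}{3} = - \frac{374}{3}$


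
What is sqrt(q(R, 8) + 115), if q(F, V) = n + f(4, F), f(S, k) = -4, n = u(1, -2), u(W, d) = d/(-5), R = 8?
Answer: sqrt(2785)/5 ≈ 10.555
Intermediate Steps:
u(W, d) = -d/5 (u(W, d) = d*(-1/5) = -d/5)
n = 2/5 (n = -1/5*(-2) = 2/5 ≈ 0.40000)
q(F, V) = -18/5 (q(F, V) = 2/5 - 4 = -18/5)
sqrt(q(R, 8) + 115) = sqrt(-18/5 + 115) = sqrt(557/5) = sqrt(2785)/5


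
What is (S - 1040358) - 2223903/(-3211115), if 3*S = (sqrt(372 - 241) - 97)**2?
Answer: -3330495609567/3211115 - 194*sqrt(131)/3 ≈ -1.0379e+6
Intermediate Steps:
S = (-97 + sqrt(131))**2/3 (S = (sqrt(372 - 241) - 97)**2/3 = (sqrt(131) - 97)**2/3 = (-97 + sqrt(131))**2/3 ≈ 2439.9)
(S - 1040358) - 2223903/(-3211115) = ((97 - sqrt(131))**2/3 - 1040358) - 2223903/(-3211115) = (-1040358 + (97 - sqrt(131))**2/3) - 2223903*(-1/3211115) = (-1040358 + (97 - sqrt(131))**2/3) + 2223903/3211115 = -3340706955267/3211115 + (97 - sqrt(131))**2/3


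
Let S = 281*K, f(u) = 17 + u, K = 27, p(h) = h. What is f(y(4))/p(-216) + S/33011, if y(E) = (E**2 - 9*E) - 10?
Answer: 2067935/7130376 ≈ 0.29002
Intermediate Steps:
y(E) = -10 + E**2 - 9*E
S = 7587 (S = 281*27 = 7587)
f(y(4))/p(-216) + S/33011 = (17 + (-10 + 4**2 - 9*4))/(-216) + 7587/33011 = (17 + (-10 + 16 - 36))*(-1/216) + 7587*(1/33011) = (17 - 30)*(-1/216) + 7587/33011 = -13*(-1/216) + 7587/33011 = 13/216 + 7587/33011 = 2067935/7130376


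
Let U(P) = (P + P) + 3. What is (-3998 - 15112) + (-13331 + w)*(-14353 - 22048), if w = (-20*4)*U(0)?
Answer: 493978861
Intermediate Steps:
U(P) = 3 + 2*P (U(P) = 2*P + 3 = 3 + 2*P)
w = -240 (w = (-20*4)*(3 + 2*0) = -80*(3 + 0) = -80*3 = -240)
(-3998 - 15112) + (-13331 + w)*(-14353 - 22048) = (-3998 - 15112) + (-13331 - 240)*(-14353 - 22048) = -19110 - 13571*(-36401) = -19110 + 493997971 = 493978861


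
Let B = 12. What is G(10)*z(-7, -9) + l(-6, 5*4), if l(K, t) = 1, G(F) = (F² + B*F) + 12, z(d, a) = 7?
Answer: 1625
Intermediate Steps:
G(F) = 12 + F² + 12*F (G(F) = (F² + 12*F) + 12 = 12 + F² + 12*F)
G(10)*z(-7, -9) + l(-6, 5*4) = (12 + 10² + 12*10)*7 + 1 = (12 + 100 + 120)*7 + 1 = 232*7 + 1 = 1624 + 1 = 1625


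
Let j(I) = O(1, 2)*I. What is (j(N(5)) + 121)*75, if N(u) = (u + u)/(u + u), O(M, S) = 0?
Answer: 9075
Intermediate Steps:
N(u) = 1 (N(u) = (2*u)/((2*u)) = (2*u)*(1/(2*u)) = 1)
j(I) = 0 (j(I) = 0*I = 0)
(j(N(5)) + 121)*75 = (0 + 121)*75 = 121*75 = 9075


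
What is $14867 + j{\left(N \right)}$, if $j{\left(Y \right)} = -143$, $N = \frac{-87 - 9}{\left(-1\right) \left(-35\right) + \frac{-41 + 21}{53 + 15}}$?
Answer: $14724$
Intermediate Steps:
$N = - \frac{816}{295}$ ($N = - \frac{96}{35 - \frac{20}{68}} = - \frac{96}{35 - \frac{5}{17}} = - \frac{96}{\frac{590}{17}} = \left(-96\right) \frac{17}{590} = - \frac{816}{295} \approx -2.7661$)
$14867 + j{\left(N \right)} = 14867 - 143 = 14724$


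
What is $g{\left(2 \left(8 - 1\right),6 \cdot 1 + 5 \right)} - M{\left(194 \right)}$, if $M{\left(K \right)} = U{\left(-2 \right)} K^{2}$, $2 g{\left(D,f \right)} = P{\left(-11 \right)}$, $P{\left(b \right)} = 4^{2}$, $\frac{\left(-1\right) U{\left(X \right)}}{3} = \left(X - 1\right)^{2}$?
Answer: $1016180$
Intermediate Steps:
$U{\left(X \right)} = - 3 \left(-1 + X\right)^{2}$ ($U{\left(X \right)} = - 3 \left(X - 1\right)^{2} = - 3 \left(-1 + X\right)^{2}$)
$P{\left(b \right)} = 16$
$g{\left(D,f \right)} = 8$ ($g{\left(D,f \right)} = \frac{1}{2} \cdot 16 = 8$)
$M{\left(K \right)} = - 27 K^{2}$ ($M{\left(K \right)} = - 3 \left(-1 - 2\right)^{2} K^{2} = - 3 \left(-3\right)^{2} K^{2} = \left(-3\right) 9 K^{2} = - 27 K^{2}$)
$g{\left(2 \left(8 - 1\right),6 \cdot 1 + 5 \right)} - M{\left(194 \right)} = 8 - - 27 \cdot 194^{2} = 8 - \left(-27\right) 37636 = 8 - -1016172 = 8 + 1016172 = 1016180$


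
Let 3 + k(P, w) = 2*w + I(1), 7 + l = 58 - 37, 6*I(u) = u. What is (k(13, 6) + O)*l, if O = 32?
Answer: 1729/3 ≈ 576.33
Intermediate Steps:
I(u) = u/6
l = 14 (l = -7 + (58 - 37) = -7 + 21 = 14)
k(P, w) = -17/6 + 2*w (k(P, w) = -3 + (2*w + (1/6)*1) = -3 + (2*w + 1/6) = -3 + (1/6 + 2*w) = -17/6 + 2*w)
(k(13, 6) + O)*l = ((-17/6 + 2*6) + 32)*14 = ((-17/6 + 12) + 32)*14 = (55/6 + 32)*14 = (247/6)*14 = 1729/3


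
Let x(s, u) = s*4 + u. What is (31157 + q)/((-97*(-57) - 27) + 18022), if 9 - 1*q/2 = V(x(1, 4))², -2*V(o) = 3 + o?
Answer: 62229/47048 ≈ 1.3227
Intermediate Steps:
x(s, u) = u + 4*s (x(s, u) = 4*s + u = u + 4*s)
V(o) = -3/2 - o/2 (V(o) = -(3 + o)/2 = -3/2 - o/2)
q = -85/2 (q = 18 - 2*(-3/2 - (4 + 4*1)/2)² = 18 - 2*(-3/2 - (4 + 4)/2)² = 18 - 2*(-3/2 - ½*8)² = 18 - 2*(-3/2 - 4)² = 18 - 2*(-11/2)² = 18 - 2*121/4 = 18 - 121/2 = -85/2 ≈ -42.500)
(31157 + q)/((-97*(-57) - 27) + 18022) = (31157 - 85/2)/((-97*(-57) - 27) + 18022) = 62229/(2*((5529 - 27) + 18022)) = 62229/(2*(5502 + 18022)) = (62229/2)/23524 = (62229/2)*(1/23524) = 62229/47048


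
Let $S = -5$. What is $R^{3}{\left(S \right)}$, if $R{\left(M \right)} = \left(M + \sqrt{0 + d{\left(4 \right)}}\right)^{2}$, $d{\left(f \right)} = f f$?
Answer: $1$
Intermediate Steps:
$d{\left(f \right)} = f^{2}$
$R{\left(M \right)} = \left(4 + M\right)^{2}$ ($R{\left(M \right)} = \left(M + \sqrt{0 + 4^{2}}\right)^{2} = \left(M + \sqrt{0 + 16}\right)^{2} = \left(M + \sqrt{16}\right)^{2} = \left(M + 4\right)^{2} = \left(4 + M\right)^{2}$)
$R^{3}{\left(S \right)} = \left(\left(4 - 5\right)^{2}\right)^{3} = \left(\left(-1\right)^{2}\right)^{3} = 1^{3} = 1$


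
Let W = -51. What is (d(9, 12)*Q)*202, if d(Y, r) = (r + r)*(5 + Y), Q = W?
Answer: -3461472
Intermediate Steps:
Q = -51
d(Y, r) = 2*r*(5 + Y) (d(Y, r) = (2*r)*(5 + Y) = 2*r*(5 + Y))
(d(9, 12)*Q)*202 = ((2*12*(5 + 9))*(-51))*202 = ((2*12*14)*(-51))*202 = (336*(-51))*202 = -17136*202 = -3461472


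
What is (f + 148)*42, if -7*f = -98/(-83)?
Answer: 515340/83 ≈ 6208.9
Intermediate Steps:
f = -14/83 (f = -(-14)/(-83) = -(-14)*(-1)/83 = -⅐*98/83 = -14/83 ≈ -0.16867)
(f + 148)*42 = (-14/83 + 148)*42 = (12270/83)*42 = 515340/83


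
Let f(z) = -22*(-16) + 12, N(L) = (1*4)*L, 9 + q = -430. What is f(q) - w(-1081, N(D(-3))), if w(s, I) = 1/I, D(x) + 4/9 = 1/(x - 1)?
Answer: 9109/25 ≈ 364.36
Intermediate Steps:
D(x) = -4/9 + 1/(-1 + x) (D(x) = -4/9 + 1/(x - 1) = -4/9 + 1/(-1 + x))
q = -439 (q = -9 - 430 = -439)
N(L) = 4*L
f(z) = 364 (f(z) = 352 + 12 = 364)
f(q) - w(-1081, N(D(-3))) = 364 - 1/(4*((13 - 4*(-3))/(9*(-1 - 3)))) = 364 - 1/(4*((⅑)*(13 + 12)/(-4))) = 364 - 1/(4*((⅑)*(-¼)*25)) = 364 - 1/(4*(-25/36)) = 364 - 1/(-25/9) = 364 - 1*(-9/25) = 364 + 9/25 = 9109/25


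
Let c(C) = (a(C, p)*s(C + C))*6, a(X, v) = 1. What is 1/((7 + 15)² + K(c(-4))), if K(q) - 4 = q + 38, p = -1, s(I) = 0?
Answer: 1/526 ≈ 0.0019011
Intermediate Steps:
c(C) = 0 (c(C) = (1*0)*6 = 0*6 = 0)
K(q) = 42 + q (K(q) = 4 + (q + 38) = 4 + (38 + q) = 42 + q)
1/((7 + 15)² + K(c(-4))) = 1/((7 + 15)² + (42 + 0)) = 1/(22² + 42) = 1/(484 + 42) = 1/526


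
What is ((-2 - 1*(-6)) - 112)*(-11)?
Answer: 1188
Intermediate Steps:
((-2 - 1*(-6)) - 112)*(-11) = ((-2 + 6) - 112)*(-11) = (4 - 112)*(-11) = -108*(-11) = 1188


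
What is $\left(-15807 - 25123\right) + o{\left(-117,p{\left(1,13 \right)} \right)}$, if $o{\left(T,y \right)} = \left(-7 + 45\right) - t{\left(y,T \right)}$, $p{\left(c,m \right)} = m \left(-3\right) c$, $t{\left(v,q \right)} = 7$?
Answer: $-40899$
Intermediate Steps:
$p{\left(c,m \right)} = - 3 c m$ ($p{\left(c,m \right)} = - 3 m c = - 3 c m$)
$o{\left(T,y \right)} = 31$ ($o{\left(T,y \right)} = \left(-7 + 45\right) - 7 = 38 - 7 = 31$)
$\left(-15807 - 25123\right) + o{\left(-117,p{\left(1,13 \right)} \right)} = \left(-15807 - 25123\right) + 31 = -40930 + 31 = -40899$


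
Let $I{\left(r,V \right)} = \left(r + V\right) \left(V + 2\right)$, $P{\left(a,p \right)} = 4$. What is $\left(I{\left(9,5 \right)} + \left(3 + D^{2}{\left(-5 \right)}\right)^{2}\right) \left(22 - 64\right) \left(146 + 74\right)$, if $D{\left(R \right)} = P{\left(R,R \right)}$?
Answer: $-4241160$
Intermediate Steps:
$I{\left(r,V \right)} = \left(2 + V\right) \left(V + r\right)$ ($I{\left(r,V \right)} = \left(V + r\right) \left(2 + V\right) = \left(2 + V\right) \left(V + r\right)$)
$D{\left(R \right)} = 4$
$\left(I{\left(9,5 \right)} + \left(3 + D^{2}{\left(-5 \right)}\right)^{2}\right) \left(22 - 64\right) \left(146 + 74\right) = \left(\left(5^{2} + 2 \cdot 5 + 2 \cdot 9 + 5 \cdot 9\right) + \left(3 + 4^{2}\right)^{2}\right) \left(22 - 64\right) \left(146 + 74\right) = \left(\left(25 + 10 + 18 + 45\right) + \left(3 + 16\right)^{2}\right) \left(-42\right) 220 = \left(98 + 19^{2}\right) \left(-42\right) 220 = \left(98 + 361\right) \left(-42\right) 220 = 459 \left(-42\right) 220 = \left(-19278\right) 220 = -4241160$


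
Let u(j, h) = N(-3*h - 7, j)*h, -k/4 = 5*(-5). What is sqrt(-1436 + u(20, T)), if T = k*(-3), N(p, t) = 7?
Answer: 4*I*sqrt(221) ≈ 59.464*I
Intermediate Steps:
k = 100 (k = -20*(-5) = -4*(-25) = 100)
T = -300 (T = 100*(-3) = -300)
u(j, h) = 7*h
sqrt(-1436 + u(20, T)) = sqrt(-1436 + 7*(-300)) = sqrt(-1436 - 2100) = sqrt(-3536) = 4*I*sqrt(221)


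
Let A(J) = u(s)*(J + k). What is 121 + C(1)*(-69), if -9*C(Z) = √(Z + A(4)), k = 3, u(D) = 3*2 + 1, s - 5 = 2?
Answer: 121 + 115*√2/3 ≈ 175.21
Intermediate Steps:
s = 7 (s = 5 + 2 = 7)
u(D) = 7 (u(D) = 6 + 1 = 7)
A(J) = 21 + 7*J (A(J) = 7*(J + 3) = 7*(3 + J) = 21 + 7*J)
C(Z) = -√(49 + Z)/9 (C(Z) = -√(Z + (21 + 7*4))/9 = -√(Z + (21 + 28))/9 = -√(Z + 49)/9 = -√(49 + Z)/9)
121 + C(1)*(-69) = 121 - √(49 + 1)/9*(-69) = 121 - 5*√2/9*(-69) = 121 + 115*√2/3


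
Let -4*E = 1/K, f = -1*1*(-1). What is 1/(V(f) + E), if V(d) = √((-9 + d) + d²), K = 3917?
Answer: -15668/1718403569 - 245486224*I*√7/1718403569 ≈ -9.1178e-6 - 0.37796*I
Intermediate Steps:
f = 1 (f = -1*(-1) = 1)
V(d) = √(-9 + d + d²)
E = -1/15668 (E = -¼/3917 = -¼*1/3917 = -1/15668 ≈ -6.3824e-5)
1/(V(f) + E) = 1/(√(-9 + 1 + 1²) - 1/15668) = 1/(√(-9 + 1 + 1) - 1/15668) = 1/(√(-7) - 1/15668) = 1/(I*√7 - 1/15668) = 1/(-1/15668 + I*√7)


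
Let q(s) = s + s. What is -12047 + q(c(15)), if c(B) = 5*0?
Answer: -12047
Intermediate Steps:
c(B) = 0
q(s) = 2*s
-12047 + q(c(15)) = -12047 + 2*0 = -12047 + 0 = -12047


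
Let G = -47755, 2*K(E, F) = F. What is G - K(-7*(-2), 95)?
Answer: -95605/2 ≈ -47803.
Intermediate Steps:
K(E, F) = F/2
G - K(-7*(-2), 95) = -47755 - 95/2 = -95605/2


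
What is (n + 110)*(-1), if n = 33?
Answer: -143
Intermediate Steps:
(n + 110)*(-1) = (33 + 110)*(-1) = 143*(-1) = -143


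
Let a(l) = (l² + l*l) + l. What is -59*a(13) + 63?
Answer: -20646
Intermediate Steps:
a(l) = l + 2*l² (a(l) = (l² + l²) + l = 2*l² + l = l + 2*l²)
-59*a(13) + 63 = -767*(1 + 2*13) + 63 = -767*(1 + 26) + 63 = -767*27 + 63 = -59*351 + 63 = -20709 + 63 = -20646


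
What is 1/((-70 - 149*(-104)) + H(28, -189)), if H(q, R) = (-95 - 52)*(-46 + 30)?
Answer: 1/17778 ≈ 5.6249e-5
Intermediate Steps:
H(q, R) = 2352 (H(q, R) = -147*(-16) = 2352)
1/((-70 - 149*(-104)) + H(28, -189)) = 1/((-70 - 149*(-104)) + 2352) = 1/((-70 + 15496) + 2352) = 1/(15426 + 2352) = 1/17778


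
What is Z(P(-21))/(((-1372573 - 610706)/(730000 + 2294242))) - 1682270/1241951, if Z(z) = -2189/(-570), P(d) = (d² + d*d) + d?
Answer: -5061775699236469/701993571138765 ≈ -7.2106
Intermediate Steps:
P(d) = d + 2*d² (P(d) = (d² + d²) + d = 2*d² + d = d + 2*d²)
Z(z) = 2189/570 (Z(z) = -2189*(-1/570) = 2189/570)
Z(P(-21))/(((-1372573 - 610706)/(730000 + 2294242))) - 1682270/1241951 = 2189/(570*(((-1372573 - 610706)/(730000 + 2294242)))) - 1682270/1241951 = 2189/(570*((-1983279/3024242))) - 1682270*1/1241951 = 2189/(570*((-1983279*1/3024242))) - 1682270/1241951 = 2189/(570*(-1983279/3024242)) - 1682270/1241951 = (2189/570)*(-3024242/1983279) - 1682270/1241951 = -3310032869/565234515 - 1682270/1241951 = -5061775699236469/701993571138765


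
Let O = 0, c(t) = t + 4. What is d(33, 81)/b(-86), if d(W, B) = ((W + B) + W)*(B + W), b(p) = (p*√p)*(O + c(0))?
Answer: 8379*I*√86/14792 ≈ 5.2531*I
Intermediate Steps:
c(t) = 4 + t
b(p) = 4*p^(3/2) (b(p) = (p*√p)*(0 + (4 + 0)) = p^(3/2)*(0 + 4) = p^(3/2)*4 = 4*p^(3/2))
d(W, B) = (B + W)*(B + 2*W) (d(W, B) = ((B + W) + W)*(B + W) = (B + 2*W)*(B + W) = (B + W)*(B + 2*W))
d(33, 81)/b(-86) = (81² + 2*33² + 3*81*33)/((4*(-86)^(3/2))) = (6561 + 2*1089 + 8019)/((4*(-86*I*√86))) = (6561 + 2178 + 8019)/((-344*I*√86)) = 16758*(I*√86/29584) = 8379*I*√86/14792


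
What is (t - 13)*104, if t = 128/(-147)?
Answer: -212056/147 ≈ -1442.6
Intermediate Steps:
t = -128/147 (t = 128*(-1/147) = -128/147 ≈ -0.87075)
(t - 13)*104 = (-128/147 - 13)*104 = -2039/147*104 = -212056/147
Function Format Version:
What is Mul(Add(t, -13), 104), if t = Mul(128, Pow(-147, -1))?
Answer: Rational(-212056, 147) ≈ -1442.6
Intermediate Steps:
t = Rational(-128, 147) (t = Mul(128, Rational(-1, 147)) = Rational(-128, 147) ≈ -0.87075)
Mul(Add(t, -13), 104) = Mul(Add(Rational(-128, 147), -13), 104) = Mul(Rational(-2039, 147), 104) = Rational(-212056, 147)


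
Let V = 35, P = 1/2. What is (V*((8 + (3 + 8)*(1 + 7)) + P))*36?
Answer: 121590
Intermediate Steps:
P = ½ ≈ 0.50000
(V*((8 + (3 + 8)*(1 + 7)) + P))*36 = (35*((8 + (3 + 8)*(1 + 7)) + ½))*36 = (35*((8 + 11*8) + ½))*36 = (35*((8 + 88) + ½))*36 = (35*(96 + ½))*36 = (35*(193/2))*36 = (6755/2)*36 = 121590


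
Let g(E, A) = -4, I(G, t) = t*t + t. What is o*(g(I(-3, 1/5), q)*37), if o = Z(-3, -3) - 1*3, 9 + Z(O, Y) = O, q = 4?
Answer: 2220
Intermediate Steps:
I(G, t) = t + t² (I(G, t) = t² + t = t + t²)
Z(O, Y) = -9 + O
o = -15 (o = (-9 - 3) - 1*3 = -12 - 3 = -15)
o*(g(I(-3, 1/5), q)*37) = -(-60)*37 = -15*(-148) = 2220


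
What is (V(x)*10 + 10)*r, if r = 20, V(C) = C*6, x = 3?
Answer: 3800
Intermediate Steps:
V(C) = 6*C
(V(x)*10 + 10)*r = ((6*3)*10 + 10)*20 = (18*10 + 10)*20 = (180 + 10)*20 = 190*20 = 3800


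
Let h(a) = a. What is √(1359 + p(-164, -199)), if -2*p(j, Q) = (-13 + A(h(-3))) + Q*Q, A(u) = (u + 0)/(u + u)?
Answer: I*√73741/2 ≈ 135.78*I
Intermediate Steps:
A(u) = ½ (A(u) = u/((2*u)) = u*(1/(2*u)) = ½)
p(j, Q) = 25/4 - Q²/2 (p(j, Q) = -((-13 + ½) + Q*Q)/2 = -(-25/2 + Q²)/2 = 25/4 - Q²/2)
√(1359 + p(-164, -199)) = √(1359 + (25/4 - ½*(-199)²)) = √(1359 + (25/4 - ½*39601)) = √(1359 + (25/4 - 39601/2)) = √(1359 - 79177/4) = √(-73741/4) = I*√73741/2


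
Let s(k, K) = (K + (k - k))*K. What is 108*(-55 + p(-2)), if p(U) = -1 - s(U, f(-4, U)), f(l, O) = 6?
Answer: -9936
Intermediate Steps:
s(k, K) = K² (s(k, K) = (K + 0)*K = K*K = K²)
p(U) = -37 (p(U) = -1 - 1*6² = -1 - 1*36 = -1 - 36 = -37)
108*(-55 + p(-2)) = 108*(-55 - 37) = 108*(-92) = -9936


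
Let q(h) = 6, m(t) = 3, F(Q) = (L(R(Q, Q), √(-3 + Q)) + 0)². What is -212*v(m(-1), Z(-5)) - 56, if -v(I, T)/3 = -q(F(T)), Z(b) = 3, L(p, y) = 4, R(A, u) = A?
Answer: -3872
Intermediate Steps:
F(Q) = 16 (F(Q) = (4 + 0)² = 4² = 16)
v(I, T) = 18 (v(I, T) = -(-3)*6 = -3*(-6) = 18)
-212*v(m(-1), Z(-5)) - 56 = -212*18 - 56 = -3816 - 56 = -3872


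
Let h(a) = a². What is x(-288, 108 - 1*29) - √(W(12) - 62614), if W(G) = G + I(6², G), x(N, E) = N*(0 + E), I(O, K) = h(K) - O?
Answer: -22752 - I*√62494 ≈ -22752.0 - 249.99*I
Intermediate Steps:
I(O, K) = K² - O
x(N, E) = E*N (x(N, E) = N*E = E*N)
W(G) = -36 + G + G² (W(G) = G + (G² - 1*6²) = G + (G² - 1*36) = G + (G² - 36) = G + (-36 + G²) = -36 + G + G²)
x(-288, 108 - 1*29) - √(W(12) - 62614) = (108 - 1*29)*(-288) - √((-36 + 12 + 12²) - 62614) = (108 - 29)*(-288) - √((-36 + 12 + 144) - 62614) = 79*(-288) - √(120 - 62614) = -22752 - √(-62494) = -22752 - I*√62494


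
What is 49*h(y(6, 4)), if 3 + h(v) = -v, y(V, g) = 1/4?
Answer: -637/4 ≈ -159.25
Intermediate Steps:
y(V, g) = ¼
h(v) = -3 - v
49*h(y(6, 4)) = 49*(-3 - 1*¼) = 49*(-3 - ¼) = 49*(-13/4) = -637/4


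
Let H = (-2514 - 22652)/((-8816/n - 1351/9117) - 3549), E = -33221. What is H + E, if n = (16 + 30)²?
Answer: -284597701069723/8568627902 ≈ -33214.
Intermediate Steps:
n = 2116 (n = 46² = 2116)
H = 60686462619/8568627902 (H = (-2514 - 22652)/((-8816/2116 - 1351/9117) - 3549) = -25166/((-8816*1/2116 - 1351*1/9117) - 3549) = -25166/((-2204/529 - 1351/9117) - 3549) = -25166/(-20808547/4822893 - 3549) = -25166/(-17137255804/4822893) = -25166*(-4822893/17137255804) = 60686462619/8568627902 ≈ 7.0824)
H + E = 60686462619/8568627902 - 33221 = -284597701069723/8568627902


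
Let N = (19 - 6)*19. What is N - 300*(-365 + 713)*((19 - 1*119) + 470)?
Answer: -38627753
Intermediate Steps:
N = 247 (N = 13*19 = 247)
N - 300*(-365 + 713)*((19 - 1*119) + 470) = 247 - 300*(-365 + 713)*((19 - 1*119) + 470) = 247 - 104400*((19 - 119) + 470) = 247 - 104400*(-100 + 470) = 247 - 104400*370 = 247 - 300*128760 = 247 - 38628000 = -38627753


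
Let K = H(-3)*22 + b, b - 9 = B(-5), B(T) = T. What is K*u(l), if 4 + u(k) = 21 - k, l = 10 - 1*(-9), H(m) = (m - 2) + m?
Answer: 344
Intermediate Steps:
b = 4 (b = 9 - 5 = 4)
H(m) = -2 + 2*m (H(m) = (-2 + m) + m = -2 + 2*m)
l = 19 (l = 10 + 9 = 19)
u(k) = 17 - k (u(k) = -4 + (21 - k) = 17 - k)
K = -172 (K = (-2 + 2*(-3))*22 + 4 = (-2 - 6)*22 + 4 = -8*22 + 4 = -176 + 4 = -172)
K*u(l) = -172*(17 - 1*19) = -172*(17 - 19) = -172*(-2) = 344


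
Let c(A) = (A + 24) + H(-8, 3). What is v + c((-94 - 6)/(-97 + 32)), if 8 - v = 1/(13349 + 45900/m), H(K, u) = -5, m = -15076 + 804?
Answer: 17666141463/619030841 ≈ 28.538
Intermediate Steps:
m = -14272
c(A) = 19 + A (c(A) = (A + 24) - 5 = (24 + A) - 5 = 19 + A)
v = 380938488/47617757 (v = 8 - 1/(13349 + 45900/(-14272)) = 8 - 1/(13349 + 45900*(-1/14272)) = 8 - 1/(13349 - 11475/3568) = 8 - 1/47617757/3568 = 8 - 1*3568/47617757 = 8 - 3568/47617757 = 380938488/47617757 ≈ 7.9999)
v + c((-94 - 6)/(-97 + 32)) = 380938488/47617757 + (19 + (-94 - 6)/(-97 + 32)) = 380938488/47617757 + (19 - 100/(-65)) = 380938488/47617757 + (19 - 100*(-1/65)) = 380938488/47617757 + (19 + 20/13) = 380938488/47617757 + 267/13 = 17666141463/619030841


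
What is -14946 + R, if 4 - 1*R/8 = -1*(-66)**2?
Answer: 19934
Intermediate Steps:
R = 34880 (R = 32 - (-8)*(-66)**2 = 32 - (-8)*4356 = 32 - 8*(-4356) = 32 + 34848 = 34880)
-14946 + R = -14946 + 34880 = 19934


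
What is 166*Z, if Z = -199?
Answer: -33034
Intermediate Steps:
166*Z = 166*(-199) = -33034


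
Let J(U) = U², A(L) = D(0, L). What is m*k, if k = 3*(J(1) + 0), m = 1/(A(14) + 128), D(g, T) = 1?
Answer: 1/43 ≈ 0.023256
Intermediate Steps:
A(L) = 1
m = 1/129 (m = 1/(1 + 128) = 1/129 ≈ 0.0077519)
k = 3 (k = 3*(1² + 0) = 3*(1 + 0) = 3*1 = 3)
m*k = (1/129)*3 = 1/43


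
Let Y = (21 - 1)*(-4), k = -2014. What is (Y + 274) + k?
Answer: -1820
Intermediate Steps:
Y = -80 (Y = 20*(-4) = -80)
(Y + 274) + k = (-80 + 274) - 2014 = 194 - 2014 = -1820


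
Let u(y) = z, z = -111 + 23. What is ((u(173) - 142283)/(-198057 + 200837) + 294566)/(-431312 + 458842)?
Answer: 818751109/76533400 ≈ 10.698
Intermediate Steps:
z = -88
u(y) = -88
((u(173) - 142283)/(-198057 + 200837) + 294566)/(-431312 + 458842) = ((-88 - 142283)/(-198057 + 200837) + 294566)/(-431312 + 458842) = (-142371/2780 + 294566)/27530 = (-142371*1/2780 + 294566)*(1/27530) = (-142371/2780 + 294566)*(1/27530) = (818751109/2780)*(1/27530) = 818751109/76533400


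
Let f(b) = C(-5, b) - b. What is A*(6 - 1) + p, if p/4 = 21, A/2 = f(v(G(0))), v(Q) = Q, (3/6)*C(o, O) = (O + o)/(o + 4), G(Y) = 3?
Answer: 94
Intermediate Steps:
C(o, O) = 2*(O + o)/(4 + o) (C(o, O) = 2*((O + o)/(o + 4)) = 2*((O + o)/(4 + o)) = 2*(O + o)/(4 + o))
f(b) = 10 - 3*b (f(b) = 2*(b - 5)/(4 - 5) - b = 2*(-5 + b)/(-1) - b = 2*(-1)*(-5 + b) - b = (10 - 2*b) - b = 10 - 3*b)
A = 2 (A = 2*(10 - 3*3) = 2*(10 - 9) = 2*1 = 2)
p = 84 (p = 4*21 = 84)
A*(6 - 1) + p = 2*(6 - 1) + 84 = 2*5 + 84 = 10 + 84 = 94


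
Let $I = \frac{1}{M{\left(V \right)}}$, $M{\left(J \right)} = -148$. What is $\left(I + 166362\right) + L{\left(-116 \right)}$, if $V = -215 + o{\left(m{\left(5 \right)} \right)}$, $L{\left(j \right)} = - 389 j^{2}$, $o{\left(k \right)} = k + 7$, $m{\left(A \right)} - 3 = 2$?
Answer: $- \frac{750067257}{148} \approx -5.068 \cdot 10^{6}$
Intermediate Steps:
$m{\left(A \right)} = 5$ ($m{\left(A \right)} = 3 + 2 = 5$)
$o{\left(k \right)} = 7 + k$
$V = -203$ ($V = -215 + \left(7 + 5\right) = -215 + 12 = -203$)
$I = - \frac{1}{148}$ ($I = \frac{1}{-148} = - \frac{1}{148} \approx -0.0067568$)
$\left(I + 166362\right) + L{\left(-116 \right)} = \left(- \frac{1}{148} + 166362\right) - 389 \left(-116\right)^{2} = \frac{24621575}{148} - 5234384 = - \frac{750067257}{148}$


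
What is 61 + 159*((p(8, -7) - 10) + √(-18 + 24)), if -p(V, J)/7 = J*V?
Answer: 60799 + 159*√6 ≈ 61189.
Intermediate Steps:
p(V, J) = -7*J*V
61 + 159*((p(8, -7) - 10) + √(-18 + 24)) = 61 + 159*((-7*(-7)*8 - 10) + √(-18 + 24)) = 61 + 159*((392 - 10) + √6) = 61 + 159*(382 + √6) = 61 + (60738 + 159*√6) = 60799 + 159*√6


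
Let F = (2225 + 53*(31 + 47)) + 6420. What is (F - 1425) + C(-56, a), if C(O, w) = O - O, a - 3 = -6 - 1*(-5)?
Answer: 11354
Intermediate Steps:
F = 12779 (F = (2225 + 53*78) + 6420 = (2225 + 4134) + 6420 = 6359 + 6420 = 12779)
a = 2 (a = 3 + (-6 - 1*(-5)) = 3 + (-6 + 5) = 3 - 1 = 2)
C(O, w) = 0
(F - 1425) + C(-56, a) = (12779 - 1425) + 0 = 11354 + 0 = 11354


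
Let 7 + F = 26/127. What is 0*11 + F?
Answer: -863/127 ≈ -6.7953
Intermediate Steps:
F = -863/127 (F = -7 + 26/127 = -863/127 ≈ -6.7953)
0*11 + F = 0*11 - 863/127 = 0 - 863/127 = -863/127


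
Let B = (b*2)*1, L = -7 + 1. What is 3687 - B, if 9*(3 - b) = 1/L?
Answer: 99386/27 ≈ 3681.0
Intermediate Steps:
L = -6
b = 163/54 (b = 3 - ⅑/(-6) = 3 - ⅑*(-⅙) = 3 + 1/54 = 163/54 ≈ 3.0185)
B = 163/27 (B = ((163/54)*2)*1 = (163/27)*1 = 163/27 ≈ 6.0370)
3687 - B = 3687 - 1*163/27 = 3687 - 163/27 = 99386/27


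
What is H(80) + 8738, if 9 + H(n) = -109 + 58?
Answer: 8678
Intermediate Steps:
H(n) = -60 (H(n) = -9 + (-109 + 58) = -9 - 51 = -60)
H(80) + 8738 = -60 + 8738 = 8678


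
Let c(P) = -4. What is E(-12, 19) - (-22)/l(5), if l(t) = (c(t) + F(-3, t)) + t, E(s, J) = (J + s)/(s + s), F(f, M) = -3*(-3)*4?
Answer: 269/888 ≈ 0.30293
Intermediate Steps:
F(f, M) = 36 (F(f, M) = 9*4 = 36)
E(s, J) = (J + s)/(2*s) (E(s, J) = (J + s)/((2*s)) = (J + s)*(1/(2*s)) = (J + s)/(2*s))
l(t) = 32 + t (l(t) = (-4 + 36) + t = 32 + t)
E(-12, 19) - (-22)/l(5) = (½)*(19 - 12)/(-12) - (-22)/(32 + 5) = (½)*(-1/12)*7 - (-22)/37 = -7/24 - (-22)/37 = -7/24 - 1*(-22/37) = -7/24 + 22/37 = 269/888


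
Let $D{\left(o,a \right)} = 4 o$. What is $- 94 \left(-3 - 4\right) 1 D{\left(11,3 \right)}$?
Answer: $28952$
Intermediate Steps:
$- 94 \left(-3 - 4\right) 1 D{\left(11,3 \right)} = - 94 \left(-3 - 4\right) 1 \cdot 4 \cdot 11 = - 94 \left(\left(-7\right) 1\right) 44 = \left(-94\right) \left(-7\right) 44 = 658 \cdot 44 = 28952$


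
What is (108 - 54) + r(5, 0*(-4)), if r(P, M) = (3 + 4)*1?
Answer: 61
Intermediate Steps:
r(P, M) = 7 (r(P, M) = 7*1 = 7)
(108 - 54) + r(5, 0*(-4)) = (108 - 54) + 7 = 54 + 7 = 61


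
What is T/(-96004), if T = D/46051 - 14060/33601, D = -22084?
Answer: 347380386/37138178983651 ≈ 9.3537e-6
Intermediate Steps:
T = -1389521544/1547359651 (T = -22084/46051 - 14060/33601 = -1389521544/1547359651 ≈ -0.89799)
T/(-96004) = -1389521544/1547359651/(-96004) = -1389521544/1547359651*(-1/96004) = 347380386/37138178983651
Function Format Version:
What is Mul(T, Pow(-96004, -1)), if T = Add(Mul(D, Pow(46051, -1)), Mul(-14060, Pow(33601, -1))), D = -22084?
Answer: Rational(347380386, 37138178983651) ≈ 9.3537e-6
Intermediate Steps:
T = Rational(-1389521544, 1547359651) (T = Add(Mul(-22084, Pow(46051, -1)), Mul(-14060, Pow(33601, -1))) = Add(Mul(-22084, Rational(1, 46051)), Mul(-14060, Rational(1, 33601))) = Add(Rational(-22084, 46051), Rational(-14060, 33601)) = Rational(-1389521544, 1547359651) ≈ -0.89799)
Mul(T, Pow(-96004, -1)) = Mul(Rational(-1389521544, 1547359651), Pow(-96004, -1)) = Mul(Rational(-1389521544, 1547359651), Rational(-1, 96004)) = Rational(347380386, 37138178983651)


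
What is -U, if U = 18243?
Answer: -18243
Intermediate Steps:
-U = -1*18243 = -18243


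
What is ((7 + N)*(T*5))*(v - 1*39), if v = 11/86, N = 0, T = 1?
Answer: -117005/86 ≈ -1360.5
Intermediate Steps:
v = 11/86 (v = 11*(1/86) = 11/86 ≈ 0.12791)
((7 + N)*(T*5))*(v - 1*39) = ((7 + 0)*(1*5))*(11/86 - 1*39) = (7*5)*(11/86 - 39) = 35*(-3343/86) = -117005/86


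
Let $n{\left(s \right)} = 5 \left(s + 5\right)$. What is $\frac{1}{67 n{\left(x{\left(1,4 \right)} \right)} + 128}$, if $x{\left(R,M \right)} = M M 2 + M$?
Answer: $\frac{1}{13863} \approx 7.2134 \cdot 10^{-5}$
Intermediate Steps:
$x{\left(R,M \right)} = M + 2 M^{2}$ ($x{\left(R,M \right)} = M^{2} \cdot 2 + M = 2 M^{2} + M = M + 2 M^{2}$)
$n{\left(s \right)} = 25 + 5 s$ ($n{\left(s \right)} = 5 \left(5 + s\right) = 25 + 5 s$)
$\frac{1}{67 n{\left(x{\left(1,4 \right)} \right)} + 128} = \frac{1}{67 \left(25 + 5 \cdot 4 \left(1 + 2 \cdot 4\right)\right) + 128} = \frac{1}{67 \left(25 + 5 \cdot 4 \left(1 + 8\right)\right) + 128} = \frac{1}{67 \left(25 + 5 \cdot 4 \cdot 9\right) + 128} = \frac{1}{67 \left(25 + 5 \cdot 36\right) + 128} = \frac{1}{67 \left(25 + 180\right) + 128} = \frac{1}{67 \cdot 205 + 128} = \frac{1}{13735 + 128} = \frac{1}{13863}$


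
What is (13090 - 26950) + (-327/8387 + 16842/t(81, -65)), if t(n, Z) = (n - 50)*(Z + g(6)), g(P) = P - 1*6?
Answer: -234373210059/16899805 ≈ -13868.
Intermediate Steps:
g(P) = -6 + P (g(P) = P - 6 = -6 + P)
t(n, Z) = Z*(-50 + n) (t(n, Z) = (n - 50)*(Z + (-6 + 6)) = (-50 + n)*(Z + 0) = (-50 + n)*Z = Z*(-50 + n))
(13090 - 26950) + (-327/8387 + 16842/t(81, -65)) = (13090 - 26950) + (-327/8387 + 16842/((-65*(-50 + 81)))) = -13860 + (-327*1/8387 + 16842/((-65*31))) = -13860 + (-327/8387 + 16842/(-2015)) = -13860 + (-327/8387 + 16842*(-1/2015)) = -13860 + (-327/8387 - 16842/2015) = -13860 - 141912759/16899805 = -234373210059/16899805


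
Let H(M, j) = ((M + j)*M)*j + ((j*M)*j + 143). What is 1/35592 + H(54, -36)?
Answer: 1250524921/35592 ≈ 35135.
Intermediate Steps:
H(M, j) = 143 + M*j² + M*j*(M + j) (H(M, j) = (M*(M + j))*j + ((M*j)*j + 143) = M*j*(M + j) + (M*j² + 143) = M*j*(M + j) + (143 + M*j²) = 143 + M*j² + M*j*(M + j))
1/35592 + H(54, -36) = 1/35592 + (143 - 36*54² + 2*54*(-36)²) = 1/35592 + (143 - 36*2916 + 2*54*1296) = 1/35592 + (143 - 104976 + 139968) = 1/35592 + 35135 = 1250524921/35592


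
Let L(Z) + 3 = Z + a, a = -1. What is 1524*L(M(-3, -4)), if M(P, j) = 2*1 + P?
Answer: -7620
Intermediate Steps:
M(P, j) = 2 + P
L(Z) = -4 + Z (L(Z) = -3 + (Z - 1) = -3 + (-1 + Z) = -4 + Z)
1524*L(M(-3, -4)) = 1524*(-4 + (2 - 3)) = 1524*(-4 - 1) = 1524*(-5) = -7620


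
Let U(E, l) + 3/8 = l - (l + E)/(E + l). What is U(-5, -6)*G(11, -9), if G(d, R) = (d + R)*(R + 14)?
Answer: -295/4 ≈ -73.750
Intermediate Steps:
G(d, R) = (14 + R)*(R + d) (G(d, R) = (R + d)*(14 + R) = (14 + R)*(R + d))
U(E, l) = -11/8 + l (U(E, l) = -3/8 + (l - (l + E)/(E + l)) = -3/8 + (l - (E + l)/(E + l)) = -3/8 + (l - 1*1) = -3/8 + (l - 1) = -3/8 + (-1 + l) = -11/8 + l)
U(-5, -6)*G(11, -9) = (-11/8 - 6)*((-9)**2 + 14*(-9) + 14*11 - 9*11) = -59*(81 - 126 + 154 - 99)/8 = -59/8*10 = -295/4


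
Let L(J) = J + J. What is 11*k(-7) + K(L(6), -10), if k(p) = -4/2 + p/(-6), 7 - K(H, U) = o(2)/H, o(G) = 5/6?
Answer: -161/72 ≈ -2.2361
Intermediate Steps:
o(G) = 5/6 (o(G) = 5*(1/6) = 5/6)
L(J) = 2*J
K(H, U) = 7 - 5/(6*H)
k(p) = -2 - p/6 (k(p) = -4*1/2 + p*(-1/6) = -2 - p/6)
11*k(-7) + K(L(6), -10) = 11*(-2 - 1/6*(-7)) + (7 - 5/(6*(2*6))) = 11*(-2 + 7/6) + (7 - 5/6/12) = 11*(-5/6) + (7 - 5/6*1/12) = -55/6 + (7 - 5/72) = -55/6 + 499/72 = -161/72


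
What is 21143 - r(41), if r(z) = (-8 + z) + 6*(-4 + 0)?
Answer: 21134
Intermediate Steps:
r(z) = -32 + z (r(z) = (-8 + z) + 6*(-4) = (-8 + z) - 24 = -32 + z)
21143 - r(41) = 21143 - (-32 + 41) = 21143 - 1*9 = 21143 - 9 = 21134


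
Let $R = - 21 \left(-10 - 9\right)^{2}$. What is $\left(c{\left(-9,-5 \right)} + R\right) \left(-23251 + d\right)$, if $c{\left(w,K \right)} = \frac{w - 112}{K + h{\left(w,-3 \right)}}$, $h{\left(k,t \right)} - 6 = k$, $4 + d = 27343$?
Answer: $-30929297$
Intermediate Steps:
$d = 27339$ ($d = -4 + 27343 = 27339$)
$h{\left(k,t \right)} = 6 + k$
$c{\left(w,K \right)} = \frac{-112 + w}{6 + K + w}$ ($c{\left(w,K \right)} = \frac{w - 112}{K + \left(6 + w\right)} = \frac{-112 + w}{6 + K + w}$)
$R = -7581$ ($R = - 21 \left(-19\right)^{2} = \left(-21\right) 361 = -7581$)
$\left(c{\left(-9,-5 \right)} + R\right) \left(-23251 + d\right) = \left(\frac{-112 - 9}{6 - 5 - 9} - 7581\right) \left(-23251 + 27339\right) = \left(\frac{1}{-8} \left(-121\right) - 7581\right) 4088 = \left(\left(- \frac{1}{8}\right) \left(-121\right) - 7581\right) 4088 = \left(\frac{121}{8} - 7581\right) 4088 = \left(- \frac{60527}{8}\right) 4088 = -30929297$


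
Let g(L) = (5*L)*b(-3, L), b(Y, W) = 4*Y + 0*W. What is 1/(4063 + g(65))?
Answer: 1/163 ≈ 0.0061350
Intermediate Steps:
b(Y, W) = 4*Y (b(Y, W) = 4*Y + 0 = 4*Y)
g(L) = -60*L (g(L) = (5*L)*(4*(-3)) = (5*L)*(-12) = -60*L)
1/(4063 + g(65)) = 1/(4063 - 60*65) = 1/(4063 - 3900) = 1/163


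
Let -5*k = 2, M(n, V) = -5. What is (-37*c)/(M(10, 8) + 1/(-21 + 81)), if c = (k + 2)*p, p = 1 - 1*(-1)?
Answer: 7104/299 ≈ 23.759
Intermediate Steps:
p = 2 (p = 1 + 1 = 2)
k = -⅖ (k = -⅕*2 = -⅖ ≈ -0.40000)
c = 16/5 (c = (-⅖ + 2)*2 = (8/5)*2 = 16/5 ≈ 3.2000)
(-37*c)/(M(10, 8) + 1/(-21 + 81)) = (-37*16/5)/(-5 + 1/(-21 + 81)) = -592/(5*(-5 + 1/60)) = -592/(5*(-299/60)) = -592/5*(-60/299) = 7104/299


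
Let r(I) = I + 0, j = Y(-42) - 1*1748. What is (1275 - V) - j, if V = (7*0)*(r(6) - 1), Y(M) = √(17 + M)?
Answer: 3023 - 5*I ≈ 3023.0 - 5.0*I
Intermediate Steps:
j = -1748 + 5*I (j = √(17 - 42) - 1*1748 = √(-25) - 1748 = 5*I - 1748 = -1748 + 5*I ≈ -1748.0 + 5.0*I)
r(I) = I
V = 0 (V = (7*0)*(6 - 1) = 0*5 = 0)
(1275 - V) - j = (1275 - 1*0) - (-1748 + 5*I) = (1275 + 0) + (1748 - 5*I) = 1275 + (1748 - 5*I) = 3023 - 5*I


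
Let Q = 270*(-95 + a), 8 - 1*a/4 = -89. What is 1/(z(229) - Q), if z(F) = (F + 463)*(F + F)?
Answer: 1/237826 ≈ 4.2048e-6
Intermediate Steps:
a = 388 (a = 32 - 4*(-89) = 32 + 356 = 388)
z(F) = 2*F*(463 + F) (z(F) = (463 + F)*(2*F) = 2*F*(463 + F))
Q = 79110 (Q = 270*(-95 + 388) = 270*293 = 79110)
1/(z(229) - Q) = 1/(2*229*(463 + 229) - 1*79110) = 1/(2*229*692 - 79110) = 1/(316936 - 79110) = 1/237826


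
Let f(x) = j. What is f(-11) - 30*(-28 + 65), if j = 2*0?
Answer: -1110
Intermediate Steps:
j = 0
f(x) = 0
f(-11) - 30*(-28 + 65) = 0 - 30*(-28 + 65) = 0 - 30*37 = 0 - 1110 = -1110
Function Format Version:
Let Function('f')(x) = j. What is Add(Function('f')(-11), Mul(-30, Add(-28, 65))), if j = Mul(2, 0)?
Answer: -1110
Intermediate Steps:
j = 0
Function('f')(x) = 0
Add(Function('f')(-11), Mul(-30, Add(-28, 65))) = Add(0, Mul(-30, Add(-28, 65))) = Add(0, Mul(-30, 37)) = Add(0, -1110) = -1110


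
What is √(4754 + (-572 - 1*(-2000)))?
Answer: √6182 ≈ 78.626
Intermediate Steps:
√(4754 + (-572 - 1*(-2000))) = √(4754 + (-572 + 2000)) = √(4754 + 1428) = √6182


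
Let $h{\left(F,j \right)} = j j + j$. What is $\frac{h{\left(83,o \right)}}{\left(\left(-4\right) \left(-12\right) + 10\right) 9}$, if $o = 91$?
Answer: $\frac{4186}{261} \approx 16.038$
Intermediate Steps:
$h{\left(F,j \right)} = j + j^{2}$ ($h{\left(F,j \right)} = j^{2} + j = j + j^{2}$)
$\frac{h{\left(83,o \right)}}{\left(\left(-4\right) \left(-12\right) + 10\right) 9} = \frac{91 \left(1 + 91\right)}{\left(\left(-4\right) \left(-12\right) + 10\right) 9} = \frac{91 \cdot 92}{\left(48 + 10\right) 9} = \frac{8372}{58 \cdot 9} = \frac{8372}{522} = 8372 \cdot \frac{1}{522} = \frac{4186}{261}$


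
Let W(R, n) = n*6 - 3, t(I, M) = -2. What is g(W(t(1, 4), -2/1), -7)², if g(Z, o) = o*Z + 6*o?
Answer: 3969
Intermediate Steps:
W(R, n) = -3 + 6*n (W(R, n) = 6*n - 3 = -3 + 6*n)
g(Z, o) = 6*o + Z*o (g(Z, o) = Z*o + 6*o = 6*o + Z*o)
g(W(t(1, 4), -2/1), -7)² = (-7*(6 + (-3 + 6*(-2/1))))² = (-7*(6 + (-3 + 6*(-2*1))))² = (-7*(6 + (-3 + 6*(-2))))² = (-7*(6 + (-3 - 12)))² = (-7*(6 - 15))² = (-7*(-9))² = 63² = 3969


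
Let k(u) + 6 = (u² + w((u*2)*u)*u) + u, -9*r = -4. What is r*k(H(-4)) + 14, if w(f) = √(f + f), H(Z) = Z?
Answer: 22/9 ≈ 2.4444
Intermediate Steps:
r = 4/9 (r = -⅑*(-4) = 4/9 ≈ 0.44444)
w(f) = √2*√f (w(f) = √(2*f) = √2*√f)
k(u) = -6 + u + u² + 2*u*√(u²) (k(u) = -6 + ((u² + (√2*√((u*2)*u))*u) + u) = -6 + ((u² + (√2*√((2*u)*u))*u) + u) = -6 + ((u² + (√2*√(2*u²))*u) + u) = -6 + ((u² + (√2*(√2*√(u²)))*u) + u) = -6 + ((u² + (2*√(u²))*u) + u) = -6 + ((u² + 2*u*√(u²)) + u) = -6 + (u + u² + 2*u*√(u²)) = -6 + u + u² + 2*u*√(u²))
r*k(H(-4)) + 14 = 4*(-6 - 4 + (-4)² + 2*(-4)*√((-4)²))/9 + 14 = 4*(-6 - 4 + 16 + 2*(-4)*√16)/9 + 14 = 4*(-6 - 4 + 16 + 2*(-4)*4)/9 + 14 = 4*(-6 - 4 + 16 - 32)/9 + 14 = (4/9)*(-26) + 14 = -104/9 + 14 = 22/9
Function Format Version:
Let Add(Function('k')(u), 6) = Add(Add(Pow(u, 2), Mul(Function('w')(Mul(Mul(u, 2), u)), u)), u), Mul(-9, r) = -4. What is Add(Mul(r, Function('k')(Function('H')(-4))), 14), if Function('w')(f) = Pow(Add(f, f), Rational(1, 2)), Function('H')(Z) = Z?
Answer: Rational(22, 9) ≈ 2.4444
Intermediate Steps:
r = Rational(4, 9) (r = Mul(Rational(-1, 9), -4) = Rational(4, 9) ≈ 0.44444)
Function('w')(f) = Mul(Pow(2, Rational(1, 2)), Pow(f, Rational(1, 2))) (Function('w')(f) = Pow(Mul(2, f), Rational(1, 2)) = Mul(Pow(2, Rational(1, 2)), Pow(f, Rational(1, 2))))
Function('k')(u) = Add(-6, u, Pow(u, 2), Mul(2, u, Pow(Pow(u, 2), Rational(1, 2)))) (Function('k')(u) = Add(-6, Add(Add(Pow(u, 2), Mul(Mul(Pow(2, Rational(1, 2)), Pow(Mul(Mul(u, 2), u), Rational(1, 2))), u)), u)) = Add(-6, Add(Add(Pow(u, 2), Mul(Mul(Pow(2, Rational(1, 2)), Pow(Mul(Mul(2, u), u), Rational(1, 2))), u)), u)) = Add(-6, Add(Add(Pow(u, 2), Mul(Mul(Pow(2, Rational(1, 2)), Pow(Mul(2, Pow(u, 2)), Rational(1, 2))), u)), u)) = Add(-6, Add(Add(Pow(u, 2), Mul(Mul(Pow(2, Rational(1, 2)), Mul(Pow(2, Rational(1, 2)), Pow(Pow(u, 2), Rational(1, 2)))), u)), u)) = Add(-6, Add(Add(Pow(u, 2), Mul(Mul(2, Pow(Pow(u, 2), Rational(1, 2))), u)), u)) = Add(-6, Add(Add(Pow(u, 2), Mul(2, u, Pow(Pow(u, 2), Rational(1, 2)))), u)) = Add(-6, Add(u, Pow(u, 2), Mul(2, u, Pow(Pow(u, 2), Rational(1, 2))))) = Add(-6, u, Pow(u, 2), Mul(2, u, Pow(Pow(u, 2), Rational(1, 2)))))
Add(Mul(r, Function('k')(Function('H')(-4))), 14) = Add(Mul(Rational(4, 9), Add(-6, -4, Pow(-4, 2), Mul(2, -4, Pow(Pow(-4, 2), Rational(1, 2))))), 14) = Add(Mul(Rational(4, 9), Add(-6, -4, 16, Mul(2, -4, Pow(16, Rational(1, 2))))), 14) = Add(Mul(Rational(4, 9), Add(-6, -4, 16, Mul(2, -4, 4))), 14) = Add(Mul(Rational(4, 9), Add(-6, -4, 16, -32)), 14) = Add(Mul(Rational(4, 9), -26), 14) = Add(Rational(-104, 9), 14) = Rational(22, 9)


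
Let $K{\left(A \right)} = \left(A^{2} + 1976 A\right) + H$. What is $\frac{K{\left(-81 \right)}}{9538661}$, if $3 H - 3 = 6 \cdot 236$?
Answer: $- \frac{153022}{9538661} \approx -0.016042$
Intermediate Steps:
$H = 473$ ($H = 1 + \frac{6 \cdot 236}{3} = 1 + \frac{1}{3} \cdot 1416 = 1 + 472 = 473$)
$K{\left(A \right)} = 473 + A^{2} + 1976 A$ ($K{\left(A \right)} = \left(A^{2} + 1976 A\right) + 473 = 473 + A^{2} + 1976 A$)
$\frac{K{\left(-81 \right)}}{9538661} = \frac{473 + \left(-81\right)^{2} + 1976 \left(-81\right)}{9538661} = \left(473 + 6561 - 160056\right) \frac{1}{9538661} = \left(-153022\right) \frac{1}{9538661} = - \frac{153022}{9538661}$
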